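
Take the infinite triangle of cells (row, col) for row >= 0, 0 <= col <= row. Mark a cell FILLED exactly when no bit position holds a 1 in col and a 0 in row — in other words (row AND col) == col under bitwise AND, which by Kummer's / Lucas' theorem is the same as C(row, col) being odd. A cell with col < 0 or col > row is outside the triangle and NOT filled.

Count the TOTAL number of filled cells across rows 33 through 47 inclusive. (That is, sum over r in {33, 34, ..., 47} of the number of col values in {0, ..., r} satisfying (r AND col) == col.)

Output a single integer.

r33=100001 pc2: +4 =4
r34=100010 pc2: +4 =8
r35=100011 pc3: +8 =16
r36=100100 pc2: +4 =20
r37=100101 pc3: +8 =28
r38=100110 pc3: +8 =36
r39=100111 pc4: +16 =52
r40=101000 pc2: +4 =56
r41=101001 pc3: +8 =64
r42=101010 pc3: +8 =72
r43=101011 pc4: +16 =88
r44=101100 pc3: +8 =96
r45=101101 pc4: +16 =112
r46=101110 pc4: +16 =128
r47=101111 pc5: +32 =160

Answer: 160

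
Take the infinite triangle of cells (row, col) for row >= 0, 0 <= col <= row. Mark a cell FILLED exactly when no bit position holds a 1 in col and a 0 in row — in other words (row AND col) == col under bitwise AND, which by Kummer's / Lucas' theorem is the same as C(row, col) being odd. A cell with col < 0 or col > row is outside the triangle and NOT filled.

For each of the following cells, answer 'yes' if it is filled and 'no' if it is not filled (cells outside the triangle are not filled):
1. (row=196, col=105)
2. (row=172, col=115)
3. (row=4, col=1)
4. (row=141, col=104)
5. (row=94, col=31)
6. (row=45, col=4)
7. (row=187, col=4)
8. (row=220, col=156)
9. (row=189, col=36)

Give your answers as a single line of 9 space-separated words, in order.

(196,105): row=0b11000100, col=0b1101001, row AND col = 0b1000000 = 64; 64 != 105 -> empty
(172,115): row=0b10101100, col=0b1110011, row AND col = 0b100000 = 32; 32 != 115 -> empty
(4,1): row=0b100, col=0b1, row AND col = 0b0 = 0; 0 != 1 -> empty
(141,104): row=0b10001101, col=0b1101000, row AND col = 0b1000 = 8; 8 != 104 -> empty
(94,31): row=0b1011110, col=0b11111, row AND col = 0b11110 = 30; 30 != 31 -> empty
(45,4): row=0b101101, col=0b100, row AND col = 0b100 = 4; 4 == 4 -> filled
(187,4): row=0b10111011, col=0b100, row AND col = 0b0 = 0; 0 != 4 -> empty
(220,156): row=0b11011100, col=0b10011100, row AND col = 0b10011100 = 156; 156 == 156 -> filled
(189,36): row=0b10111101, col=0b100100, row AND col = 0b100100 = 36; 36 == 36 -> filled

Answer: no no no no no yes no yes yes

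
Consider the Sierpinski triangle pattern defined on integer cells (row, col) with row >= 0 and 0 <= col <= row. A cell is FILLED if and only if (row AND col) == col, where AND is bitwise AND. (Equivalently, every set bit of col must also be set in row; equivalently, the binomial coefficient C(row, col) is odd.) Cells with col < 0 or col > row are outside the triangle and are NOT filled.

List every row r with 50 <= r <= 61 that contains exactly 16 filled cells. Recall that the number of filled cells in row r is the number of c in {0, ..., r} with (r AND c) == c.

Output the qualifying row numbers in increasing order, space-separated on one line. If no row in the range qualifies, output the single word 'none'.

Row r has 2^popcount(r) filled cells, so we need popcount(r) = log2(16) = 4.
Scan r = 50..61 and keep those with exactly 4 one-bits:
r=50=110010 popcount=3 -> skip
r=51=110011 popcount=4 -> KEEP
r=52=110100 popcount=3 -> skip
r=53=110101 popcount=4 -> KEEP
r=54=110110 popcount=4 -> KEEP
r=55=110111 popcount=5 -> skip
r=56=111000 popcount=3 -> skip
r=57=111001 popcount=4 -> KEEP
r=58=111010 popcount=4 -> KEEP
r=59=111011 popcount=5 -> skip
r=60=111100 popcount=4 -> KEEP
r=61=111101 popcount=5 -> skip
Kept rows: 51 53 54 57 58 60

Answer: 51 53 54 57 58 60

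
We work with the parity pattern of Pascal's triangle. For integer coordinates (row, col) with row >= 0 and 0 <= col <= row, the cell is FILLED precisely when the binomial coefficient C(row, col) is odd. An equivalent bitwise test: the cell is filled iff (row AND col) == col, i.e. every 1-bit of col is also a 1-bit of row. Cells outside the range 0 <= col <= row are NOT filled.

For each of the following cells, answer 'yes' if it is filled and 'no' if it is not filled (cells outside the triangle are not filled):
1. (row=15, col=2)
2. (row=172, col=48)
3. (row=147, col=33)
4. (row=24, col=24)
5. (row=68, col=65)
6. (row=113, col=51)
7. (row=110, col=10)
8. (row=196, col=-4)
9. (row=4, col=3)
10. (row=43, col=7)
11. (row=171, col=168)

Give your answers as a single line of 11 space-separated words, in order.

Answer: yes no no yes no no yes no no no yes

Derivation:
(15,2): row=0b1111, col=0b10, row AND col = 0b10 = 2; 2 == 2 -> filled
(172,48): row=0b10101100, col=0b110000, row AND col = 0b100000 = 32; 32 != 48 -> empty
(147,33): row=0b10010011, col=0b100001, row AND col = 0b1 = 1; 1 != 33 -> empty
(24,24): row=0b11000, col=0b11000, row AND col = 0b11000 = 24; 24 == 24 -> filled
(68,65): row=0b1000100, col=0b1000001, row AND col = 0b1000000 = 64; 64 != 65 -> empty
(113,51): row=0b1110001, col=0b110011, row AND col = 0b110001 = 49; 49 != 51 -> empty
(110,10): row=0b1101110, col=0b1010, row AND col = 0b1010 = 10; 10 == 10 -> filled
(196,-4): col outside [0, 196] -> not filled
(4,3): row=0b100, col=0b11, row AND col = 0b0 = 0; 0 != 3 -> empty
(43,7): row=0b101011, col=0b111, row AND col = 0b11 = 3; 3 != 7 -> empty
(171,168): row=0b10101011, col=0b10101000, row AND col = 0b10101000 = 168; 168 == 168 -> filled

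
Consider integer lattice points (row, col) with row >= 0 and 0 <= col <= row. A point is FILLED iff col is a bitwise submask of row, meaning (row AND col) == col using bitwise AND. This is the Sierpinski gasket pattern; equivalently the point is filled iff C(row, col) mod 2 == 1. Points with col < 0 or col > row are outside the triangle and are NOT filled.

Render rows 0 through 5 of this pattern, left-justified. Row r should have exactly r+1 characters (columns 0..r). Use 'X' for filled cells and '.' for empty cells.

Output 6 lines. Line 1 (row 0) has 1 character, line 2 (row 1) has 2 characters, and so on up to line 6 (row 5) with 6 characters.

r0=0: X
r1=1: XX
r2=10: X.X
r3=11: XXXX
r4=100: X...X
r5=101: XX..XX

Answer: X
XX
X.X
XXXX
X...X
XX..XX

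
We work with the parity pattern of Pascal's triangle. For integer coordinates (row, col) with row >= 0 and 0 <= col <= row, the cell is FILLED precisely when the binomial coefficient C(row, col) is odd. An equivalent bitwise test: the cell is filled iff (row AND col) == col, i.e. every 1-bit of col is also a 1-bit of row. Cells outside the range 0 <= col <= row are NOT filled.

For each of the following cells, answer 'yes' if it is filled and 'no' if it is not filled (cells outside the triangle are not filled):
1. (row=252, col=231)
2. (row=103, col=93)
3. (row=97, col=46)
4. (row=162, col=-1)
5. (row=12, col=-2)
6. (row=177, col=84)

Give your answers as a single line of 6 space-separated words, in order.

(252,231): row=0b11111100, col=0b11100111, row AND col = 0b11100100 = 228; 228 != 231 -> empty
(103,93): row=0b1100111, col=0b1011101, row AND col = 0b1000101 = 69; 69 != 93 -> empty
(97,46): row=0b1100001, col=0b101110, row AND col = 0b100000 = 32; 32 != 46 -> empty
(162,-1): col outside [0, 162] -> not filled
(12,-2): col outside [0, 12] -> not filled
(177,84): row=0b10110001, col=0b1010100, row AND col = 0b10000 = 16; 16 != 84 -> empty

Answer: no no no no no no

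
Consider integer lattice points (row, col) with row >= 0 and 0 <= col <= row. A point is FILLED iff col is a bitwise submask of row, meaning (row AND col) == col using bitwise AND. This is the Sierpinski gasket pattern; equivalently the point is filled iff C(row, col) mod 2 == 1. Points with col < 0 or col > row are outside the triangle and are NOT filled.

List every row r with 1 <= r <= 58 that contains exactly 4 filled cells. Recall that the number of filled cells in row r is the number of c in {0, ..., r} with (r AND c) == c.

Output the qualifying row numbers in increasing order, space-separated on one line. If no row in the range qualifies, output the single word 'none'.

Row r has 2^popcount(r) filled cells, so we need popcount(r) = log2(4) = 2.
Scan r = 1..58 and keep those with exactly 2 one-bits:
r=1=1 popcount=1 -> skip
r=2=10 popcount=1 -> skip
r=3=11 popcount=2 -> KEEP
r=4=100 popcount=1 -> skip
r=5=101 popcount=2 -> KEEP
r=6=110 popcount=2 -> KEEP
r=7=111 popcount=3 -> skip
r=8=1000 popcount=1 -> skip
r=9=1001 popcount=2 -> KEEP
r=10=1010 popcount=2 -> KEEP
r=11=1011 popcount=3 -> skip
r=12=1100 popcount=2 -> KEEP
r=13=1101 popcount=3 -> skip
r=14=1110 popcount=3 -> skip
r=15=1111 popcount=4 -> skip
r=16=10000 popcount=1 -> skip
r=17=10001 popcount=2 -> KEEP
r=18=10010 popcount=2 -> KEEP
r=19=10011 popcount=3 -> skip
r=20=10100 popcount=2 -> KEEP
r=21=10101 popcount=3 -> skip
r=22=10110 popcount=3 -> skip
r=23=10111 popcount=4 -> skip
r=24=11000 popcount=2 -> KEEP
r=25=11001 popcount=3 -> skip
r=26=11010 popcount=3 -> skip
r=27=11011 popcount=4 -> skip
r=28=11100 popcount=3 -> skip
r=29=11101 popcount=4 -> skip
r=30=11110 popcount=4 -> skip
r=31=11111 popcount=5 -> skip
r=32=100000 popcount=1 -> skip
r=33=100001 popcount=2 -> KEEP
r=34=100010 popcount=2 -> KEEP
r=35=100011 popcount=3 -> skip
r=36=100100 popcount=2 -> KEEP
r=37=100101 popcount=3 -> skip
r=38=100110 popcount=3 -> skip
r=39=100111 popcount=4 -> skip
r=40=101000 popcount=2 -> KEEP
r=41=101001 popcount=3 -> skip
r=42=101010 popcount=3 -> skip
r=43=101011 popcount=4 -> skip
r=44=101100 popcount=3 -> skip
r=45=101101 popcount=4 -> skip
r=46=101110 popcount=4 -> skip
r=47=101111 popcount=5 -> skip
r=48=110000 popcount=2 -> KEEP
r=49=110001 popcount=3 -> skip
r=50=110010 popcount=3 -> skip
r=51=110011 popcount=4 -> skip
r=52=110100 popcount=3 -> skip
r=53=110101 popcount=4 -> skip
r=54=110110 popcount=4 -> skip
r=55=110111 popcount=5 -> skip
r=56=111000 popcount=3 -> skip
r=57=111001 popcount=4 -> skip
r=58=111010 popcount=4 -> skip
Kept rows: 3 5 6 9 10 12 17 18 20 24 33 34 36 40 48

Answer: 3 5 6 9 10 12 17 18 20 24 33 34 36 40 48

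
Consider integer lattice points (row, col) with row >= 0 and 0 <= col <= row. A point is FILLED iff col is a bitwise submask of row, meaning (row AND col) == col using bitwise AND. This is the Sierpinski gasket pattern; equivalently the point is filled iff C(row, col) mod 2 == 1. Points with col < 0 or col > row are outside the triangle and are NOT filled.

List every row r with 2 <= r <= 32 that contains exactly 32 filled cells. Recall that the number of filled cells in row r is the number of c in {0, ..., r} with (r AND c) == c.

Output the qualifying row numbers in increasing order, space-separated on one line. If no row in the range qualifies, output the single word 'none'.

Row r has 2^popcount(r) filled cells, so we need popcount(r) = log2(32) = 5.
Scan r = 2..32 and keep those with exactly 5 one-bits:
r=2=10 popcount=1 -> skip
r=3=11 popcount=2 -> skip
r=4=100 popcount=1 -> skip
r=5=101 popcount=2 -> skip
r=6=110 popcount=2 -> skip
r=7=111 popcount=3 -> skip
r=8=1000 popcount=1 -> skip
r=9=1001 popcount=2 -> skip
r=10=1010 popcount=2 -> skip
r=11=1011 popcount=3 -> skip
r=12=1100 popcount=2 -> skip
r=13=1101 popcount=3 -> skip
r=14=1110 popcount=3 -> skip
r=15=1111 popcount=4 -> skip
r=16=10000 popcount=1 -> skip
r=17=10001 popcount=2 -> skip
r=18=10010 popcount=2 -> skip
r=19=10011 popcount=3 -> skip
r=20=10100 popcount=2 -> skip
r=21=10101 popcount=3 -> skip
r=22=10110 popcount=3 -> skip
r=23=10111 popcount=4 -> skip
r=24=11000 popcount=2 -> skip
r=25=11001 popcount=3 -> skip
r=26=11010 popcount=3 -> skip
r=27=11011 popcount=4 -> skip
r=28=11100 popcount=3 -> skip
r=29=11101 popcount=4 -> skip
r=30=11110 popcount=4 -> skip
r=31=11111 popcount=5 -> KEEP
r=32=100000 popcount=1 -> skip
Kept rows: 31

Answer: 31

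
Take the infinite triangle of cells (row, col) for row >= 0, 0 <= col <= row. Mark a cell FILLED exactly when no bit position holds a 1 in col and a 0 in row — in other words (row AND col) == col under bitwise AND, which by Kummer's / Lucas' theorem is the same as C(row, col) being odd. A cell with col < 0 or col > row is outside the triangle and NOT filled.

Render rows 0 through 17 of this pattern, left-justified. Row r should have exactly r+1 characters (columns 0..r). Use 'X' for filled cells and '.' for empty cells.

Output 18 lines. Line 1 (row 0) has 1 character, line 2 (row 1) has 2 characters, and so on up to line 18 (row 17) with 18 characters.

r0=0: X
r1=1: XX
r2=10: X.X
r3=11: XXXX
r4=100: X...X
r5=101: XX..XX
r6=110: X.X.X.X
r7=111: XXXXXXXX
r8=1000: X.......X
r9=1001: XX......XX
r10=1010: X.X.....X.X
r11=1011: XXXX....XXXX
r12=1100: X...X...X...X
r13=1101: XX..XX..XX..XX
r14=1110: X.X.X.X.X.X.X.X
r15=1111: XXXXXXXXXXXXXXXX
r16=10000: X...............X
r17=10001: XX..............XX

Answer: X
XX
X.X
XXXX
X...X
XX..XX
X.X.X.X
XXXXXXXX
X.......X
XX......XX
X.X.....X.X
XXXX....XXXX
X...X...X...X
XX..XX..XX..XX
X.X.X.X.X.X.X.X
XXXXXXXXXXXXXXXX
X...............X
XX..............XX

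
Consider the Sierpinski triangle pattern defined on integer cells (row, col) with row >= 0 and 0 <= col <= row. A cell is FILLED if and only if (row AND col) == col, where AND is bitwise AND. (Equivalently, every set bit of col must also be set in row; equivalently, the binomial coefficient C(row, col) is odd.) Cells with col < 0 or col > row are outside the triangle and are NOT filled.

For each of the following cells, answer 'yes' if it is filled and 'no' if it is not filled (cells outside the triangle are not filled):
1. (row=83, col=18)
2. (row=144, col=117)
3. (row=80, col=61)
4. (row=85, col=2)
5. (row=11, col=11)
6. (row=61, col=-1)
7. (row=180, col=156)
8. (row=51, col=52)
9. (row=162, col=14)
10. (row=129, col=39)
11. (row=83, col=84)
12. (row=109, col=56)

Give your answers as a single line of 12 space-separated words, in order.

Answer: yes no no no yes no no no no no no no

Derivation:
(83,18): row=0b1010011, col=0b10010, row AND col = 0b10010 = 18; 18 == 18 -> filled
(144,117): row=0b10010000, col=0b1110101, row AND col = 0b10000 = 16; 16 != 117 -> empty
(80,61): row=0b1010000, col=0b111101, row AND col = 0b10000 = 16; 16 != 61 -> empty
(85,2): row=0b1010101, col=0b10, row AND col = 0b0 = 0; 0 != 2 -> empty
(11,11): row=0b1011, col=0b1011, row AND col = 0b1011 = 11; 11 == 11 -> filled
(61,-1): col outside [0, 61] -> not filled
(180,156): row=0b10110100, col=0b10011100, row AND col = 0b10010100 = 148; 148 != 156 -> empty
(51,52): col outside [0, 51] -> not filled
(162,14): row=0b10100010, col=0b1110, row AND col = 0b10 = 2; 2 != 14 -> empty
(129,39): row=0b10000001, col=0b100111, row AND col = 0b1 = 1; 1 != 39 -> empty
(83,84): col outside [0, 83] -> not filled
(109,56): row=0b1101101, col=0b111000, row AND col = 0b101000 = 40; 40 != 56 -> empty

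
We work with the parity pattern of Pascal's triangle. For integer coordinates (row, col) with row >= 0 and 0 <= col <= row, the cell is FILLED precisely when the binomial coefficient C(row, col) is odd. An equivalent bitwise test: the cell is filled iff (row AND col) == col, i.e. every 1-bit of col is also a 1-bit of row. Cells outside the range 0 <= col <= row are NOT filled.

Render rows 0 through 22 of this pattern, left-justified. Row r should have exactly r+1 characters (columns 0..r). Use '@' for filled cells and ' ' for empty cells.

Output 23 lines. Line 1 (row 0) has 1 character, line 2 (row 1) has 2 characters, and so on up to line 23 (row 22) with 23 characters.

Answer: @
@@
@ @
@@@@
@   @
@@  @@
@ @ @ @
@@@@@@@@
@       @
@@      @@
@ @     @ @
@@@@    @@@@
@   @   @   @
@@  @@  @@  @@
@ @ @ @ @ @ @ @
@@@@@@@@@@@@@@@@
@               @
@@              @@
@ @             @ @
@@@@            @@@@
@   @           @   @
@@  @@          @@  @@
@ @ @ @         @ @ @ @

Derivation:
r0=0: @
r1=1: @@
r2=10: @ @
r3=11: @@@@
r4=100: @   @
r5=101: @@  @@
r6=110: @ @ @ @
r7=111: @@@@@@@@
r8=1000: @       @
r9=1001: @@      @@
r10=1010: @ @     @ @
r11=1011: @@@@    @@@@
r12=1100: @   @   @   @
r13=1101: @@  @@  @@  @@
r14=1110: @ @ @ @ @ @ @ @
r15=1111: @@@@@@@@@@@@@@@@
r16=10000: @               @
r17=10001: @@              @@
r18=10010: @ @             @ @
r19=10011: @@@@            @@@@
r20=10100: @   @           @   @
r21=10101: @@  @@          @@  @@
r22=10110: @ @ @ @         @ @ @ @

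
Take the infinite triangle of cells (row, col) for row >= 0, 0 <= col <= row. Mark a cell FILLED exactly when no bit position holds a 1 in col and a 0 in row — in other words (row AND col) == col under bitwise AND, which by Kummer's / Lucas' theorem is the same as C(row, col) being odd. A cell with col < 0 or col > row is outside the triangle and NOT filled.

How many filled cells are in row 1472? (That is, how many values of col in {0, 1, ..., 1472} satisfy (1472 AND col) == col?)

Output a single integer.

Answer: 16

Derivation:
1472 in binary = 10111000000
popcount(1472) = number of 1-bits in 10111000000 = 4
A col c satisfies (1472 AND c) == c iff every set bit of c is also set in 1472; each of the 4 set bits of 1472 can independently be on or off in c.
count = 2^4 = 16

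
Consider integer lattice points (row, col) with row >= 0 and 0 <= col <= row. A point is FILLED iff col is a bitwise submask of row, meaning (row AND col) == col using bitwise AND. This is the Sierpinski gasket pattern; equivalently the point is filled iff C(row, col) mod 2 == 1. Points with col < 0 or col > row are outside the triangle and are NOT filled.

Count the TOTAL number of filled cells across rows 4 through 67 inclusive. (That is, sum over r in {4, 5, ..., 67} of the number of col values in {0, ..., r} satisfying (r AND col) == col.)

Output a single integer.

r4=100 pc1: +2 =2
r5=101 pc2: +4 =6
r6=110 pc2: +4 =10
r7=111 pc3: +8 =18
r8=1000 pc1: +2 =20
r9=1001 pc2: +4 =24
r10=1010 pc2: +4 =28
r11=1011 pc3: +8 =36
r12=1100 pc2: +4 =40
r13=1101 pc3: +8 =48
r14=1110 pc3: +8 =56
r15=1111 pc4: +16 =72
r16=10000 pc1: +2 =74
r17=10001 pc2: +4 =78
r18=10010 pc2: +4 =82
r19=10011 pc3: +8 =90
r20=10100 pc2: +4 =94
r21=10101 pc3: +8 =102
r22=10110 pc3: +8 =110
r23=10111 pc4: +16 =126
r24=11000 pc2: +4 =130
r25=11001 pc3: +8 =138
r26=11010 pc3: +8 =146
r27=11011 pc4: +16 =162
r28=11100 pc3: +8 =170
r29=11101 pc4: +16 =186
r30=11110 pc4: +16 =202
r31=11111 pc5: +32 =234
r32=100000 pc1: +2 =236
r33=100001 pc2: +4 =240
r34=100010 pc2: +4 =244
r35=100011 pc3: +8 =252
r36=100100 pc2: +4 =256
r37=100101 pc3: +8 =264
r38=100110 pc3: +8 =272
r39=100111 pc4: +16 =288
r40=101000 pc2: +4 =292
r41=101001 pc3: +8 =300
r42=101010 pc3: +8 =308
r43=101011 pc4: +16 =324
r44=101100 pc3: +8 =332
r45=101101 pc4: +16 =348
r46=101110 pc4: +16 =364
r47=101111 pc5: +32 =396
r48=110000 pc2: +4 =400
r49=110001 pc3: +8 =408
r50=110010 pc3: +8 =416
r51=110011 pc4: +16 =432
r52=110100 pc3: +8 =440
r53=110101 pc4: +16 =456
r54=110110 pc4: +16 =472
r55=110111 pc5: +32 =504
r56=111000 pc3: +8 =512
r57=111001 pc4: +16 =528
r58=111010 pc4: +16 =544
r59=111011 pc5: +32 =576
r60=111100 pc4: +16 =592
r61=111101 pc5: +32 =624
r62=111110 pc5: +32 =656
r63=111111 pc6: +64 =720
r64=1000000 pc1: +2 =722
r65=1000001 pc2: +4 =726
r66=1000010 pc2: +4 =730
r67=1000011 pc3: +8 =738

Answer: 738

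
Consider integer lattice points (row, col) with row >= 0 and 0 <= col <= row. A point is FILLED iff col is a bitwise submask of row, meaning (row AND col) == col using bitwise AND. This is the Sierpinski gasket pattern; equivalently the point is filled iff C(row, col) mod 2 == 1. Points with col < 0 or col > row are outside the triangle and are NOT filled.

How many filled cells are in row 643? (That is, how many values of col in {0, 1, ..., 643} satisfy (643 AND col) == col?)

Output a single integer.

Answer: 16

Derivation:
643 in binary = 1010000011
popcount(643) = number of 1-bits in 1010000011 = 4
A col c satisfies (643 AND c) == c iff every set bit of c is also set in 643; each of the 4 set bits of 643 can independently be on or off in c.
count = 2^4 = 16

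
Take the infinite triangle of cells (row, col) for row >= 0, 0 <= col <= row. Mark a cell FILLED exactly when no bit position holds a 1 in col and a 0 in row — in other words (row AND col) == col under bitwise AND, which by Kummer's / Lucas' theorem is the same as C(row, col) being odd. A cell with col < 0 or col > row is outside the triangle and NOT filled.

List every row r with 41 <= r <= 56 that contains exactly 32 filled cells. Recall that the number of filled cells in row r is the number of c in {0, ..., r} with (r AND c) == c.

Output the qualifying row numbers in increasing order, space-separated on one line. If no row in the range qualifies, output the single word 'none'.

Answer: 47 55

Derivation:
Row r has 2^popcount(r) filled cells, so we need popcount(r) = log2(32) = 5.
Scan r = 41..56 and keep those with exactly 5 one-bits:
r=41=101001 popcount=3 -> skip
r=42=101010 popcount=3 -> skip
r=43=101011 popcount=4 -> skip
r=44=101100 popcount=3 -> skip
r=45=101101 popcount=4 -> skip
r=46=101110 popcount=4 -> skip
r=47=101111 popcount=5 -> KEEP
r=48=110000 popcount=2 -> skip
r=49=110001 popcount=3 -> skip
r=50=110010 popcount=3 -> skip
r=51=110011 popcount=4 -> skip
r=52=110100 popcount=3 -> skip
r=53=110101 popcount=4 -> skip
r=54=110110 popcount=4 -> skip
r=55=110111 popcount=5 -> KEEP
r=56=111000 popcount=3 -> skip
Kept rows: 47 55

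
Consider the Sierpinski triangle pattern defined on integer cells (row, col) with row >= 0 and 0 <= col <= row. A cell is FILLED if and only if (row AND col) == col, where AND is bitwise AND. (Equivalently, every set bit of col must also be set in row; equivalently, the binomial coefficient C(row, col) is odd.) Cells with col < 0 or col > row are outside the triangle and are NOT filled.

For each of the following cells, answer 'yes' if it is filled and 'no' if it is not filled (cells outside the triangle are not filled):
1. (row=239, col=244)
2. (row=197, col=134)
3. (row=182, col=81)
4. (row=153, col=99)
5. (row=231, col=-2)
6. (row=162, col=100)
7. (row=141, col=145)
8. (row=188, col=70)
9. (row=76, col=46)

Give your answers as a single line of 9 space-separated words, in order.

Answer: no no no no no no no no no

Derivation:
(239,244): col outside [0, 239] -> not filled
(197,134): row=0b11000101, col=0b10000110, row AND col = 0b10000100 = 132; 132 != 134 -> empty
(182,81): row=0b10110110, col=0b1010001, row AND col = 0b10000 = 16; 16 != 81 -> empty
(153,99): row=0b10011001, col=0b1100011, row AND col = 0b1 = 1; 1 != 99 -> empty
(231,-2): col outside [0, 231] -> not filled
(162,100): row=0b10100010, col=0b1100100, row AND col = 0b100000 = 32; 32 != 100 -> empty
(141,145): col outside [0, 141] -> not filled
(188,70): row=0b10111100, col=0b1000110, row AND col = 0b100 = 4; 4 != 70 -> empty
(76,46): row=0b1001100, col=0b101110, row AND col = 0b1100 = 12; 12 != 46 -> empty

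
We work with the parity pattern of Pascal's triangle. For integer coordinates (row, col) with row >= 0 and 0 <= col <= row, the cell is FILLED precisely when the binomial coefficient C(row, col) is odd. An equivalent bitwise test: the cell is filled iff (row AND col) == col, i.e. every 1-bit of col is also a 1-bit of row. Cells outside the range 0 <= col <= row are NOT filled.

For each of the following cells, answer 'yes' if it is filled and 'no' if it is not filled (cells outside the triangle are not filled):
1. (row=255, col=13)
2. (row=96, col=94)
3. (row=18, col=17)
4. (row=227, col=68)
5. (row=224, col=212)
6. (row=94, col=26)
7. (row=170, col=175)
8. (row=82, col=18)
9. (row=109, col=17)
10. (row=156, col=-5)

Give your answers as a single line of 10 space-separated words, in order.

Answer: yes no no no no yes no yes no no

Derivation:
(255,13): row=0b11111111, col=0b1101, row AND col = 0b1101 = 13; 13 == 13 -> filled
(96,94): row=0b1100000, col=0b1011110, row AND col = 0b1000000 = 64; 64 != 94 -> empty
(18,17): row=0b10010, col=0b10001, row AND col = 0b10000 = 16; 16 != 17 -> empty
(227,68): row=0b11100011, col=0b1000100, row AND col = 0b1000000 = 64; 64 != 68 -> empty
(224,212): row=0b11100000, col=0b11010100, row AND col = 0b11000000 = 192; 192 != 212 -> empty
(94,26): row=0b1011110, col=0b11010, row AND col = 0b11010 = 26; 26 == 26 -> filled
(170,175): col outside [0, 170] -> not filled
(82,18): row=0b1010010, col=0b10010, row AND col = 0b10010 = 18; 18 == 18 -> filled
(109,17): row=0b1101101, col=0b10001, row AND col = 0b1 = 1; 1 != 17 -> empty
(156,-5): col outside [0, 156] -> not filled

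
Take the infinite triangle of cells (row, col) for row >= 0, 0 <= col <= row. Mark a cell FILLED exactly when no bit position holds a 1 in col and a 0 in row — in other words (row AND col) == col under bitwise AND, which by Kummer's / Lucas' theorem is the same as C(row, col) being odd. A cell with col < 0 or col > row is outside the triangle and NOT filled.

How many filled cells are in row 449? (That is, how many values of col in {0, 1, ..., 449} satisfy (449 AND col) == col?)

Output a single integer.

449 in binary = 111000001
popcount(449) = number of 1-bits in 111000001 = 4
A col c satisfies (449 AND c) == c iff every set bit of c is also set in 449; each of the 4 set bits of 449 can independently be on or off in c.
count = 2^4 = 16

Answer: 16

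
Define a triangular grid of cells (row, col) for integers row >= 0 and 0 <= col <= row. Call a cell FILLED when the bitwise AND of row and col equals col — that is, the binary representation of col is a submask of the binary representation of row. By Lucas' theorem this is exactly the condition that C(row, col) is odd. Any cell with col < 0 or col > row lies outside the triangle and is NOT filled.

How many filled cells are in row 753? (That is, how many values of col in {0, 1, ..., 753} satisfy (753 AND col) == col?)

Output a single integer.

Answer: 64

Derivation:
753 in binary = 1011110001
popcount(753) = number of 1-bits in 1011110001 = 6
A col c satisfies (753 AND c) == c iff every set bit of c is also set in 753; each of the 6 set bits of 753 can independently be on or off in c.
count = 2^6 = 64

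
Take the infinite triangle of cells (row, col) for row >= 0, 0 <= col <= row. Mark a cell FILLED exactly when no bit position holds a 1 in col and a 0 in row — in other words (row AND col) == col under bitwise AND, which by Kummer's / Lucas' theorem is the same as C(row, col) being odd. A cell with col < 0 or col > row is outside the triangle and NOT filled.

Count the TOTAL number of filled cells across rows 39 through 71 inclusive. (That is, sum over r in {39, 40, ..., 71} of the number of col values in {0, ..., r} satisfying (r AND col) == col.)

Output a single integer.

Answer: 502

Derivation:
r39=100111 pc4: +16 =16
r40=101000 pc2: +4 =20
r41=101001 pc3: +8 =28
r42=101010 pc3: +8 =36
r43=101011 pc4: +16 =52
r44=101100 pc3: +8 =60
r45=101101 pc4: +16 =76
r46=101110 pc4: +16 =92
r47=101111 pc5: +32 =124
r48=110000 pc2: +4 =128
r49=110001 pc3: +8 =136
r50=110010 pc3: +8 =144
r51=110011 pc4: +16 =160
r52=110100 pc3: +8 =168
r53=110101 pc4: +16 =184
r54=110110 pc4: +16 =200
r55=110111 pc5: +32 =232
r56=111000 pc3: +8 =240
r57=111001 pc4: +16 =256
r58=111010 pc4: +16 =272
r59=111011 pc5: +32 =304
r60=111100 pc4: +16 =320
r61=111101 pc5: +32 =352
r62=111110 pc5: +32 =384
r63=111111 pc6: +64 =448
r64=1000000 pc1: +2 =450
r65=1000001 pc2: +4 =454
r66=1000010 pc2: +4 =458
r67=1000011 pc3: +8 =466
r68=1000100 pc2: +4 =470
r69=1000101 pc3: +8 =478
r70=1000110 pc3: +8 =486
r71=1000111 pc4: +16 =502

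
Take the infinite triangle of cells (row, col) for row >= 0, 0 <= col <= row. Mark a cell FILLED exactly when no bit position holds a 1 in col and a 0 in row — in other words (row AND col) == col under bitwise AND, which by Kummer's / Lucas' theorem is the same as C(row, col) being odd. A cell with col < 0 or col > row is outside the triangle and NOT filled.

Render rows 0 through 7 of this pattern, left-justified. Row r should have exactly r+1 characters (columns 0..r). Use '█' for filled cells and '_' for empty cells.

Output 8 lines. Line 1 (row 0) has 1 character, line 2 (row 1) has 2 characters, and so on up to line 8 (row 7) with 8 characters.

Answer: █
██
█_█
████
█___█
██__██
█_█_█_█
████████

Derivation:
r0=0: █
r1=1: ██
r2=10: █_█
r3=11: ████
r4=100: █___█
r5=101: ██__██
r6=110: █_█_█_█
r7=111: ████████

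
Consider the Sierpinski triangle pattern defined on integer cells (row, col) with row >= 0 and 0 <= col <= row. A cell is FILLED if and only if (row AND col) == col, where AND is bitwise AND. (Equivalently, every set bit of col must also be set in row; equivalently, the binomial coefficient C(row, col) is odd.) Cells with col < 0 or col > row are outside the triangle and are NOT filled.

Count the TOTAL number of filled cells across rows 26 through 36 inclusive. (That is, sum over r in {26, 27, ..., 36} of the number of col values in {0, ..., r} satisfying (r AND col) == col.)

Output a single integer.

Answer: 118

Derivation:
r26=11010 pc3: +8 =8
r27=11011 pc4: +16 =24
r28=11100 pc3: +8 =32
r29=11101 pc4: +16 =48
r30=11110 pc4: +16 =64
r31=11111 pc5: +32 =96
r32=100000 pc1: +2 =98
r33=100001 pc2: +4 =102
r34=100010 pc2: +4 =106
r35=100011 pc3: +8 =114
r36=100100 pc2: +4 =118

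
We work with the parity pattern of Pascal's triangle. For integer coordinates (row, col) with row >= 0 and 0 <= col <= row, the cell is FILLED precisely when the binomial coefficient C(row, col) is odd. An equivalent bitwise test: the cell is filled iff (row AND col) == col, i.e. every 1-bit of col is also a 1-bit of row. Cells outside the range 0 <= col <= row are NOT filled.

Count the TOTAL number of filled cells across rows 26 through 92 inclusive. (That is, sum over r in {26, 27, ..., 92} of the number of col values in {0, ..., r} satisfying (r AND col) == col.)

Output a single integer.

r26=11010 pc3: +8 =8
r27=11011 pc4: +16 =24
r28=11100 pc3: +8 =32
r29=11101 pc4: +16 =48
r30=11110 pc4: +16 =64
r31=11111 pc5: +32 =96
r32=100000 pc1: +2 =98
r33=100001 pc2: +4 =102
r34=100010 pc2: +4 =106
r35=100011 pc3: +8 =114
r36=100100 pc2: +4 =118
r37=100101 pc3: +8 =126
r38=100110 pc3: +8 =134
r39=100111 pc4: +16 =150
r40=101000 pc2: +4 =154
r41=101001 pc3: +8 =162
r42=101010 pc3: +8 =170
r43=101011 pc4: +16 =186
r44=101100 pc3: +8 =194
r45=101101 pc4: +16 =210
r46=101110 pc4: +16 =226
r47=101111 pc5: +32 =258
r48=110000 pc2: +4 =262
r49=110001 pc3: +8 =270
r50=110010 pc3: +8 =278
r51=110011 pc4: +16 =294
r52=110100 pc3: +8 =302
r53=110101 pc4: +16 =318
r54=110110 pc4: +16 =334
r55=110111 pc5: +32 =366
r56=111000 pc3: +8 =374
r57=111001 pc4: +16 =390
r58=111010 pc4: +16 =406
r59=111011 pc5: +32 =438
r60=111100 pc4: +16 =454
r61=111101 pc5: +32 =486
r62=111110 pc5: +32 =518
r63=111111 pc6: +64 =582
r64=1000000 pc1: +2 =584
r65=1000001 pc2: +4 =588
r66=1000010 pc2: +4 =592
r67=1000011 pc3: +8 =600
r68=1000100 pc2: +4 =604
r69=1000101 pc3: +8 =612
r70=1000110 pc3: +8 =620
r71=1000111 pc4: +16 =636
r72=1001000 pc2: +4 =640
r73=1001001 pc3: +8 =648
r74=1001010 pc3: +8 =656
r75=1001011 pc4: +16 =672
r76=1001100 pc3: +8 =680
r77=1001101 pc4: +16 =696
r78=1001110 pc4: +16 =712
r79=1001111 pc5: +32 =744
r80=1010000 pc2: +4 =748
r81=1010001 pc3: +8 =756
r82=1010010 pc3: +8 =764
r83=1010011 pc4: +16 =780
r84=1010100 pc3: +8 =788
r85=1010101 pc4: +16 =804
r86=1010110 pc4: +16 =820
r87=1010111 pc5: +32 =852
r88=1011000 pc3: +8 =860
r89=1011001 pc4: +16 =876
r90=1011010 pc4: +16 =892
r91=1011011 pc5: +32 =924
r92=1011100 pc4: +16 =940

Answer: 940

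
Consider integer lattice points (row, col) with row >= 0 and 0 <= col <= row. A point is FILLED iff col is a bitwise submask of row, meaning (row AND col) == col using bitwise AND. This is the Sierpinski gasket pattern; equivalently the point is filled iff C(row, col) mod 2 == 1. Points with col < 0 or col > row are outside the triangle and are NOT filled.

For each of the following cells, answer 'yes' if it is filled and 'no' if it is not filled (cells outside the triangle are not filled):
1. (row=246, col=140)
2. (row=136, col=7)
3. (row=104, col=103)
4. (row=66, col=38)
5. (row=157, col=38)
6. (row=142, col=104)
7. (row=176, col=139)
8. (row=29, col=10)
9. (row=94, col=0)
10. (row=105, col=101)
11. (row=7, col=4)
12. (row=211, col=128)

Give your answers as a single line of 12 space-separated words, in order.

(246,140): row=0b11110110, col=0b10001100, row AND col = 0b10000100 = 132; 132 != 140 -> empty
(136,7): row=0b10001000, col=0b111, row AND col = 0b0 = 0; 0 != 7 -> empty
(104,103): row=0b1101000, col=0b1100111, row AND col = 0b1100000 = 96; 96 != 103 -> empty
(66,38): row=0b1000010, col=0b100110, row AND col = 0b10 = 2; 2 != 38 -> empty
(157,38): row=0b10011101, col=0b100110, row AND col = 0b100 = 4; 4 != 38 -> empty
(142,104): row=0b10001110, col=0b1101000, row AND col = 0b1000 = 8; 8 != 104 -> empty
(176,139): row=0b10110000, col=0b10001011, row AND col = 0b10000000 = 128; 128 != 139 -> empty
(29,10): row=0b11101, col=0b1010, row AND col = 0b1000 = 8; 8 != 10 -> empty
(94,0): row=0b1011110, col=0b0, row AND col = 0b0 = 0; 0 == 0 -> filled
(105,101): row=0b1101001, col=0b1100101, row AND col = 0b1100001 = 97; 97 != 101 -> empty
(7,4): row=0b111, col=0b100, row AND col = 0b100 = 4; 4 == 4 -> filled
(211,128): row=0b11010011, col=0b10000000, row AND col = 0b10000000 = 128; 128 == 128 -> filled

Answer: no no no no no no no no yes no yes yes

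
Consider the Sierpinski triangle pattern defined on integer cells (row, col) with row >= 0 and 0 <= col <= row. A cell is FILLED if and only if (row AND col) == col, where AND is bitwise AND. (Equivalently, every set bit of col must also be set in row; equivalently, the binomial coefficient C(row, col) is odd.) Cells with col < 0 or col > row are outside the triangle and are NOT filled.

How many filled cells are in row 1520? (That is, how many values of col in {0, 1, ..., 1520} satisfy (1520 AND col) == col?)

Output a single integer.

Answer: 64

Derivation:
1520 in binary = 10111110000
popcount(1520) = number of 1-bits in 10111110000 = 6
A col c satisfies (1520 AND c) == c iff every set bit of c is also set in 1520; each of the 6 set bits of 1520 can independently be on or off in c.
count = 2^6 = 64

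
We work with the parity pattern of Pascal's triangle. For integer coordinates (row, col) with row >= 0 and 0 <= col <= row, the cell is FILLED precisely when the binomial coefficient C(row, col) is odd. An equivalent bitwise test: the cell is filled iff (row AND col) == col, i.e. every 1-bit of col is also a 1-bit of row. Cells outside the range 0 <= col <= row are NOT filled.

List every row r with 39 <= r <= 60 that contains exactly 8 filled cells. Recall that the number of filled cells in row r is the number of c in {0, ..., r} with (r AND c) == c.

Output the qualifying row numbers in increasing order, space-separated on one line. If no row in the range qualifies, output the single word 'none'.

Row r has 2^popcount(r) filled cells, so we need popcount(r) = log2(8) = 3.
Scan r = 39..60 and keep those with exactly 3 one-bits:
r=39=100111 popcount=4 -> skip
r=40=101000 popcount=2 -> skip
r=41=101001 popcount=3 -> KEEP
r=42=101010 popcount=3 -> KEEP
r=43=101011 popcount=4 -> skip
r=44=101100 popcount=3 -> KEEP
r=45=101101 popcount=4 -> skip
r=46=101110 popcount=4 -> skip
r=47=101111 popcount=5 -> skip
r=48=110000 popcount=2 -> skip
r=49=110001 popcount=3 -> KEEP
r=50=110010 popcount=3 -> KEEP
r=51=110011 popcount=4 -> skip
r=52=110100 popcount=3 -> KEEP
r=53=110101 popcount=4 -> skip
r=54=110110 popcount=4 -> skip
r=55=110111 popcount=5 -> skip
r=56=111000 popcount=3 -> KEEP
r=57=111001 popcount=4 -> skip
r=58=111010 popcount=4 -> skip
r=59=111011 popcount=5 -> skip
r=60=111100 popcount=4 -> skip
Kept rows: 41 42 44 49 50 52 56

Answer: 41 42 44 49 50 52 56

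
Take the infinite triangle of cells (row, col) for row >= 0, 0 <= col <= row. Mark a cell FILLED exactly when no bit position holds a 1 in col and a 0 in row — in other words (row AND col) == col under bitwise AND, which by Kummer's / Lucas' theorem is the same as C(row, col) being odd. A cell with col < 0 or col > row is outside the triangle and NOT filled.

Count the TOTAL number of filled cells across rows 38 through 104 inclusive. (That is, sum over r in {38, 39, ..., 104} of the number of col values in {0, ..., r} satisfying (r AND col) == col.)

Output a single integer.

Answer: 1058

Derivation:
r38=100110 pc3: +8 =8
r39=100111 pc4: +16 =24
r40=101000 pc2: +4 =28
r41=101001 pc3: +8 =36
r42=101010 pc3: +8 =44
r43=101011 pc4: +16 =60
r44=101100 pc3: +8 =68
r45=101101 pc4: +16 =84
r46=101110 pc4: +16 =100
r47=101111 pc5: +32 =132
r48=110000 pc2: +4 =136
r49=110001 pc3: +8 =144
r50=110010 pc3: +8 =152
r51=110011 pc4: +16 =168
r52=110100 pc3: +8 =176
r53=110101 pc4: +16 =192
r54=110110 pc4: +16 =208
r55=110111 pc5: +32 =240
r56=111000 pc3: +8 =248
r57=111001 pc4: +16 =264
r58=111010 pc4: +16 =280
r59=111011 pc5: +32 =312
r60=111100 pc4: +16 =328
r61=111101 pc5: +32 =360
r62=111110 pc5: +32 =392
r63=111111 pc6: +64 =456
r64=1000000 pc1: +2 =458
r65=1000001 pc2: +4 =462
r66=1000010 pc2: +4 =466
r67=1000011 pc3: +8 =474
r68=1000100 pc2: +4 =478
r69=1000101 pc3: +8 =486
r70=1000110 pc3: +8 =494
r71=1000111 pc4: +16 =510
r72=1001000 pc2: +4 =514
r73=1001001 pc3: +8 =522
r74=1001010 pc3: +8 =530
r75=1001011 pc4: +16 =546
r76=1001100 pc3: +8 =554
r77=1001101 pc4: +16 =570
r78=1001110 pc4: +16 =586
r79=1001111 pc5: +32 =618
r80=1010000 pc2: +4 =622
r81=1010001 pc3: +8 =630
r82=1010010 pc3: +8 =638
r83=1010011 pc4: +16 =654
r84=1010100 pc3: +8 =662
r85=1010101 pc4: +16 =678
r86=1010110 pc4: +16 =694
r87=1010111 pc5: +32 =726
r88=1011000 pc3: +8 =734
r89=1011001 pc4: +16 =750
r90=1011010 pc4: +16 =766
r91=1011011 pc5: +32 =798
r92=1011100 pc4: +16 =814
r93=1011101 pc5: +32 =846
r94=1011110 pc5: +32 =878
r95=1011111 pc6: +64 =942
r96=1100000 pc2: +4 =946
r97=1100001 pc3: +8 =954
r98=1100010 pc3: +8 =962
r99=1100011 pc4: +16 =978
r100=1100100 pc3: +8 =986
r101=1100101 pc4: +16 =1002
r102=1100110 pc4: +16 =1018
r103=1100111 pc5: +32 =1050
r104=1101000 pc3: +8 =1058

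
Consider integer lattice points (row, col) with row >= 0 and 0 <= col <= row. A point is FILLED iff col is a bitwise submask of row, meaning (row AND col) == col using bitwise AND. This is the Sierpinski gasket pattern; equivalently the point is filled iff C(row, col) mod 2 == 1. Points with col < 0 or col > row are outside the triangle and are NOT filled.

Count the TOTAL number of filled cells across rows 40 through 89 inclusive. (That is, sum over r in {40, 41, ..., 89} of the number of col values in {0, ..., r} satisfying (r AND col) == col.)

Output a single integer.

Answer: 726

Derivation:
r40=101000 pc2: +4 =4
r41=101001 pc3: +8 =12
r42=101010 pc3: +8 =20
r43=101011 pc4: +16 =36
r44=101100 pc3: +8 =44
r45=101101 pc4: +16 =60
r46=101110 pc4: +16 =76
r47=101111 pc5: +32 =108
r48=110000 pc2: +4 =112
r49=110001 pc3: +8 =120
r50=110010 pc3: +8 =128
r51=110011 pc4: +16 =144
r52=110100 pc3: +8 =152
r53=110101 pc4: +16 =168
r54=110110 pc4: +16 =184
r55=110111 pc5: +32 =216
r56=111000 pc3: +8 =224
r57=111001 pc4: +16 =240
r58=111010 pc4: +16 =256
r59=111011 pc5: +32 =288
r60=111100 pc4: +16 =304
r61=111101 pc5: +32 =336
r62=111110 pc5: +32 =368
r63=111111 pc6: +64 =432
r64=1000000 pc1: +2 =434
r65=1000001 pc2: +4 =438
r66=1000010 pc2: +4 =442
r67=1000011 pc3: +8 =450
r68=1000100 pc2: +4 =454
r69=1000101 pc3: +8 =462
r70=1000110 pc3: +8 =470
r71=1000111 pc4: +16 =486
r72=1001000 pc2: +4 =490
r73=1001001 pc3: +8 =498
r74=1001010 pc3: +8 =506
r75=1001011 pc4: +16 =522
r76=1001100 pc3: +8 =530
r77=1001101 pc4: +16 =546
r78=1001110 pc4: +16 =562
r79=1001111 pc5: +32 =594
r80=1010000 pc2: +4 =598
r81=1010001 pc3: +8 =606
r82=1010010 pc3: +8 =614
r83=1010011 pc4: +16 =630
r84=1010100 pc3: +8 =638
r85=1010101 pc4: +16 =654
r86=1010110 pc4: +16 =670
r87=1010111 pc5: +32 =702
r88=1011000 pc3: +8 =710
r89=1011001 pc4: +16 =726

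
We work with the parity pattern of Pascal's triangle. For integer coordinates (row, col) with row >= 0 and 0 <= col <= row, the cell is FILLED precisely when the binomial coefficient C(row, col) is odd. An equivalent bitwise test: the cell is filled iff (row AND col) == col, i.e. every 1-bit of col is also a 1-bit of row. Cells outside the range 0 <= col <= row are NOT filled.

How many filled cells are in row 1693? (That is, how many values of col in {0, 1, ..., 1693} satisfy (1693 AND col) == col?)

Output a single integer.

1693 in binary = 11010011101
popcount(1693) = number of 1-bits in 11010011101 = 7
A col c satisfies (1693 AND c) == c iff every set bit of c is also set in 1693; each of the 7 set bits of 1693 can independently be on or off in c.
count = 2^7 = 128

Answer: 128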